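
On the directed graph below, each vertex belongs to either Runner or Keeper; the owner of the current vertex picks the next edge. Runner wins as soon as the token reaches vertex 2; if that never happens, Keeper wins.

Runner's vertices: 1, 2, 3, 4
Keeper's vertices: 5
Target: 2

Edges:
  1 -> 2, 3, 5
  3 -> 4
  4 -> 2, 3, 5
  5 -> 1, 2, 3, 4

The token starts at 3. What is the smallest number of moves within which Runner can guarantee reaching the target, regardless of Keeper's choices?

A0 = {2}
A1: add {1, 4} — 1 (Runner) has 1→2; 4 (Runner) has 4→2.
A2: add {3} — 3 (Runner) has 3→4.
3 enters the attractor at level 2, so Runner can force the target in 2 moves from there.

2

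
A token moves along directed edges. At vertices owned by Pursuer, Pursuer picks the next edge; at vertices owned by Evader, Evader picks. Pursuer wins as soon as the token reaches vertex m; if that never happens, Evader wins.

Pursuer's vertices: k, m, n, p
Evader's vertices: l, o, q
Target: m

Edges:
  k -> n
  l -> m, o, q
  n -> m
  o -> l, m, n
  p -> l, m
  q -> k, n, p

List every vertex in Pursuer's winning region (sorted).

k, m, n, p, q

A0 = {m}
A1: add {n, p} — n (Pursuer) has n→m; p (Pursuer) has p→m.
A2: add {k} — k (Pursuer) has k→n.
A3: add {q} — q (Evader): all of {k, n, p} already in.
A4 = A3; e.g. l (Evader) can still go to o. Fixed point.
Pursuer's winning region = {k, m, n, p, q}.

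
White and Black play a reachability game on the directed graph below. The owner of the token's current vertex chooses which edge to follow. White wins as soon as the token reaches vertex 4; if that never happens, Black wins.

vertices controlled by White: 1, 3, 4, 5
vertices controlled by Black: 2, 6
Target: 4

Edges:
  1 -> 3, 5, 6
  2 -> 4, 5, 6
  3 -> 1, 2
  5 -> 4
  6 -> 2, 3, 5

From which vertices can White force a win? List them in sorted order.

1, 3, 4, 5

A0 = {4}
A1: add {5} — 5 (White) has 5→4.
A2: add {1} — 1 (White) has 1→5.
A3: add {3} — 3 (White) has 3→1.
A4 = A3; e.g. 2 (Black) can still go to 6. Fixed point.
White's winning region = {1, 3, 4, 5}.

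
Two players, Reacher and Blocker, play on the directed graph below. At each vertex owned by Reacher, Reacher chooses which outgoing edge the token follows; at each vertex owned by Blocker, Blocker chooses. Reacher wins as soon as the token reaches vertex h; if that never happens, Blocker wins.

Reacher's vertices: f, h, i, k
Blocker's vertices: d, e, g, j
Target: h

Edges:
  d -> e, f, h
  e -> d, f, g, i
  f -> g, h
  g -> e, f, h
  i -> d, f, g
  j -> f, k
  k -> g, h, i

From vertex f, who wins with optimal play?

Reacher

A0 = {h}
A1: add {f, k} — f (Reacher) has f→h; k (Reacher) has k→h.
f ∈ A1, so Reacher can force the target.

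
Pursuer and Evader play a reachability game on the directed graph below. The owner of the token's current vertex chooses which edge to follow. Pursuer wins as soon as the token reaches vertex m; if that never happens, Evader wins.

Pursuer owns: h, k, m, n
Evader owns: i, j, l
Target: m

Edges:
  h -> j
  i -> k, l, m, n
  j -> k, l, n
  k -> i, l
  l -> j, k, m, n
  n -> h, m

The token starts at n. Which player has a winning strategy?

A0 = {m}
A1: add {n} — n (Pursuer) has n→m.
A2 = A1; e.g. h (Pursuer) has no edge into A1. Fixed point.
n ∈ A1, so Pursuer can force the target.

Pursuer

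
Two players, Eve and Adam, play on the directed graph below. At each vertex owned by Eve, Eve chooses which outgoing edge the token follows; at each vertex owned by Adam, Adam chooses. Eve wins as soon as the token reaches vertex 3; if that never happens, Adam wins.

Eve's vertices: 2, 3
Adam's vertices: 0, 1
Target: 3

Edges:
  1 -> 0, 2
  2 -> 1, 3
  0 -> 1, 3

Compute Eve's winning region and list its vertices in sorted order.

A0 = {3}
A1: add {2} — 2 (Eve) has 2→3.
A2 = A1; e.g. 0 (Adam) can still go to 1. Fixed point.
Eve's winning region = {2, 3}.

2, 3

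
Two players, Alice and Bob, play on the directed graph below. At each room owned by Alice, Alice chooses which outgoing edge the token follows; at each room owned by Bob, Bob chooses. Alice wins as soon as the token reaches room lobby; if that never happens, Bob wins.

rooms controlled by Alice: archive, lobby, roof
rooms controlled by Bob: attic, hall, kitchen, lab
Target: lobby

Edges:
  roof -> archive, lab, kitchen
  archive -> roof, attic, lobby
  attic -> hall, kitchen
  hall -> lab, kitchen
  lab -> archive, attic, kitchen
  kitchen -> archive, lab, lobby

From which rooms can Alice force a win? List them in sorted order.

archive, lobby, roof

A0 = {lobby}
A1: add {archive} — archive (Alice) has archive→lobby.
A2: add {roof} — roof (Alice) has roof→archive.
A3 = A2; e.g. attic (Bob) can still go to hall. Fixed point.
Alice's winning region = {archive, lobby, roof}.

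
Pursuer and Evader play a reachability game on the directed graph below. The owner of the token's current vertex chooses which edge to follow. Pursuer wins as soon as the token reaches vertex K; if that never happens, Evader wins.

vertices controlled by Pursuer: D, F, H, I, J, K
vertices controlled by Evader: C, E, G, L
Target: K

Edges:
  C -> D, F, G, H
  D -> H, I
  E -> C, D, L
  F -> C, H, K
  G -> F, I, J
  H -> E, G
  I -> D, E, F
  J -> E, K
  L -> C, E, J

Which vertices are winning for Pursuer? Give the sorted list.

C, D, F, G, H, I, J, K

A0 = {K}
A1: add {F, J} — F (Pursuer) has F→K; J (Pursuer) has J→K.
A2: add {I} — I (Pursuer) has I→F.
A3: add {D, G} — D (Pursuer) has D→I; G (Evader): all of {F, I, J} already in.
A4: add {H} — H (Pursuer) has H→G.
A5: add {C} — C (Evader): all of {D, F, G, H} already in.
A6 = A5; e.g. E (Evader) can still go to L. Fixed point.
Pursuer's winning region = {C, D, F, G, H, I, J, K}.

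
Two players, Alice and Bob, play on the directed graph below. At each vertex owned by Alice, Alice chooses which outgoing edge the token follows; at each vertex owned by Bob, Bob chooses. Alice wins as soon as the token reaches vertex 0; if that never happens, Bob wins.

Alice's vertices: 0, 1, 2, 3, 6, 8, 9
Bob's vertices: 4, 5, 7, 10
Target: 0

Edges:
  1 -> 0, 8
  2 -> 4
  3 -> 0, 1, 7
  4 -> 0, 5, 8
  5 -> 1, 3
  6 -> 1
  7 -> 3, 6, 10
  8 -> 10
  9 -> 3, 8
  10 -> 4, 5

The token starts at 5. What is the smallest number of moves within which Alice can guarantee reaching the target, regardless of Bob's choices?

A0 = {0}
A1: add {1, 3} — 1 (Alice) has 1→0; 3 (Alice) has 3→0.
A2: add {5, 6, 9} — 5 (Bob): all of {1, 3} already in; 6 (Alice) has 6→1; 9 (Alice) has 9→3.
A3 = A2; e.g. 2 (Alice) has no edge into A2. Fixed point.
5 enters the attractor at level 2, so Alice can force the target in 2 moves from there.

2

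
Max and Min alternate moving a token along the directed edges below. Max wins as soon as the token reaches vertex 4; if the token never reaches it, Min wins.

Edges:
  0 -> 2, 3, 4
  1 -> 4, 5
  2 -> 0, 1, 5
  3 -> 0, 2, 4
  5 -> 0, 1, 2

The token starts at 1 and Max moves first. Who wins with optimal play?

Max

Track states (vertex, player-to-move).
A0 = {(4,Max), (4,Min)}
A1: add {(0,Max), (1,Max), (3,Max)}.
(1,Max) ∈ A1 ⇒ Max forces the target.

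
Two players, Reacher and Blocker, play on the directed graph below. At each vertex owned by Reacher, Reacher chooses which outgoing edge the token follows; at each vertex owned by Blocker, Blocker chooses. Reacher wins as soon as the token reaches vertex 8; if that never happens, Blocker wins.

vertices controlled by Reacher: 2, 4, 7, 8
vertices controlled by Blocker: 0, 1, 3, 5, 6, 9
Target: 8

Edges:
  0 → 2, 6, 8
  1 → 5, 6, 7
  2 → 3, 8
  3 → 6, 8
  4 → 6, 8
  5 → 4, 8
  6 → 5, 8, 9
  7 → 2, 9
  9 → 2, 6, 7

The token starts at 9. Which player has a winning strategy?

Blocker

A0 = {8}
A1: add {2, 4} — 2 (Reacher) has 2→8; 4 (Reacher) has 4→8.
A2: add {5, 7} — 5 (Blocker): all of {4, 8} already in; 7 (Reacher) has 7→2.
A3 = A2; e.g. 0 (Blocker) can still go to 6. Fixed point.
9 never enters the attractor, so Blocker can avoid the target forever.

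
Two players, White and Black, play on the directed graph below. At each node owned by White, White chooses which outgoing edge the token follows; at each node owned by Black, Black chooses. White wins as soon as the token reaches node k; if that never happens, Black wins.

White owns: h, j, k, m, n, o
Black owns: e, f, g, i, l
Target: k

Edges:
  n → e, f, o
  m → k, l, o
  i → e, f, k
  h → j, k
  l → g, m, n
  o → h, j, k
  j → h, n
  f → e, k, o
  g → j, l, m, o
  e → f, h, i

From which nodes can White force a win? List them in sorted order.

A0 = {k}
A1: add {h, m, o} — h (White) has h→k; m (White) has m→k; o (White) has o→k.
A2: add {j, n} — j (White) has j→h; n (White) has n→o.
A3 = A2; e.g. e (Black) can still go to f. Fixed point.
White's winning region = {h, j, k, m, n, o}.

h, j, k, m, n, o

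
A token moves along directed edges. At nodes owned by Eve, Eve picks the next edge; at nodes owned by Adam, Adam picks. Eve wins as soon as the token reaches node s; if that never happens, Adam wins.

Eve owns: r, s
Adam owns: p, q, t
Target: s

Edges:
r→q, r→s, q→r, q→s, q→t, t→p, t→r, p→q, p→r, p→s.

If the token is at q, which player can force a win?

A0 = {s}
A1: add {r} — r (Eve) has r→s.
A2 = A1; e.g. p (Adam) can still go to q. Fixed point.
q never enters the attractor, so Adam can avoid the target forever.

Adam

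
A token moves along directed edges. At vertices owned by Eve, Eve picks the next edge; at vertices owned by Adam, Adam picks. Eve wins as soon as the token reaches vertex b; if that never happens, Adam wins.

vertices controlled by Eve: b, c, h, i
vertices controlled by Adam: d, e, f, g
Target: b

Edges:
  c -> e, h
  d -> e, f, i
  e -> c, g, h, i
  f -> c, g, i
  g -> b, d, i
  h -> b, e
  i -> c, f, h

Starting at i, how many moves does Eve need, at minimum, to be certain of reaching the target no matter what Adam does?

2

A0 = {b}
A1: add {h} — h (Eve) has h→b.
A2: add {c, i} — c (Eve) has c→h; i (Eve) has i→h.
A3 = A2; e.g. d (Adam) can still go to e. Fixed point.
i enters the attractor at level 2, so Eve can force the target in 2 moves from there.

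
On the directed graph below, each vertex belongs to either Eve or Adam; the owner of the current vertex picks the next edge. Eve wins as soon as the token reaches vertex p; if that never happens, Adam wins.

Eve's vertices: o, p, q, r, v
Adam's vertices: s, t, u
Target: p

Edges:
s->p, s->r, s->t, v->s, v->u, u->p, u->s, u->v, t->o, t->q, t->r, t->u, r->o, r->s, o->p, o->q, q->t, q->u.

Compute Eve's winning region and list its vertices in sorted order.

o, p, r

A0 = {p}
A1: add {o} — o (Eve) has o→p.
A2: add {r} — r (Eve) has r→o.
A3 = A2; e.g. q (Eve) has no edge into A2. Fixed point.
Eve's winning region = {o, p, r}.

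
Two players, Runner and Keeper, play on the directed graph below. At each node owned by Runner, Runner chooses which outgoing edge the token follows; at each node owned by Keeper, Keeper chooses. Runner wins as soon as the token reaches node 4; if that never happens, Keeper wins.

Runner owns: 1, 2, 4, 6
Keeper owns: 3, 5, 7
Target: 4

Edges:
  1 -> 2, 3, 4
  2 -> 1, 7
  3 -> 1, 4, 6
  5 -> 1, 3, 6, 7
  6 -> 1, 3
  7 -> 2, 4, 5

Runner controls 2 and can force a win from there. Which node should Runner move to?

A0 = {4}
A1: add {1} — 1 (Runner) has 1→4.
A2: add {2, 6} — 2 (Runner) has 2→1; 6 (Runner) has 6→1.
A3: add {3} — 3 (Keeper): all of {1, 4, 6} already in.
A4 = A3; e.g. 5 (Keeper) can still go to 7. Fixed point.
From 2, successor 1 is in the attractor (rank 1); the other successor 7 is not.

1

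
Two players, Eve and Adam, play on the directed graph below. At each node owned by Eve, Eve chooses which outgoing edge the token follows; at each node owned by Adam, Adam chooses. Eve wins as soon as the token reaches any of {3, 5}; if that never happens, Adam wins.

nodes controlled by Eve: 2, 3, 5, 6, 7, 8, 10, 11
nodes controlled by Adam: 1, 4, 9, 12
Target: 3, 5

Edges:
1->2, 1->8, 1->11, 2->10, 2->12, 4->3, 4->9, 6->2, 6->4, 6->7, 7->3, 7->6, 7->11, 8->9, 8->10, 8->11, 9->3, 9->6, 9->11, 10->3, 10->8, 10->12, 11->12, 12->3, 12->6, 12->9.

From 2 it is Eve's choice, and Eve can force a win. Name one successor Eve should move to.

A0 = {3, 5}
A1: add {7, 10} — 7 (Eve) has 7→3; 10 (Eve) has 10→3.
A2: add {2, 6, 8} — 2 (Eve) has 2→10; 6 (Eve) has 6→7; 8 (Eve) has 8→10.
A3 = A2; e.g. 1 (Adam) can still go to 11. Fixed point.
From 2, successor 10 is in the attractor (rank 1); the other successor 12 is not.

10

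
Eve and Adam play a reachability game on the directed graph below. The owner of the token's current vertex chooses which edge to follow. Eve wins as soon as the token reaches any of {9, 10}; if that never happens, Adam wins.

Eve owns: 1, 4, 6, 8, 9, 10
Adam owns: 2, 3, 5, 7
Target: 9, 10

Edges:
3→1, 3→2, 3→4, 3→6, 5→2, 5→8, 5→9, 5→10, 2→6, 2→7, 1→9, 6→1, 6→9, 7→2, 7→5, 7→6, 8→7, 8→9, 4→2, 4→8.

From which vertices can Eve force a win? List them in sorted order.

A0 = {9, 10}
A1: add {1, 6, 8} — 1 (Eve) has 1→9; 6 (Eve) has 6→9; 8 (Eve) has 8→9.
A2: add {4} — 4 (Eve) has 4→8.
A3 = A2; e.g. 2 (Adam) can still go to 7. Fixed point.
Eve's winning region = {1, 4, 6, 8, 9, 10}.

1, 4, 6, 8, 9, 10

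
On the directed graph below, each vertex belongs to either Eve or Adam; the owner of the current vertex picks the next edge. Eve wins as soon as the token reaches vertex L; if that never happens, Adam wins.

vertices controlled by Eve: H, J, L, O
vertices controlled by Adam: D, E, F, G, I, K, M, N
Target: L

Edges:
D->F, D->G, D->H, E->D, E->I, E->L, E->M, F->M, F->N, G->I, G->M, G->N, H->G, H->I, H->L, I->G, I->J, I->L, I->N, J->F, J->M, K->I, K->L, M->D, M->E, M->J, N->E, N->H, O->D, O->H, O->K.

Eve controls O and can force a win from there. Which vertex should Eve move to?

H

A0 = {L}
A1: add {H} — H (Eve) has H→L.
A2: add {O} — O (Eve) has O→H.
A3 = A2; e.g. D (Adam) can still go to F. Fixed point.
From O, successor H is in the attractor (rank 1); the other successors D, K are not.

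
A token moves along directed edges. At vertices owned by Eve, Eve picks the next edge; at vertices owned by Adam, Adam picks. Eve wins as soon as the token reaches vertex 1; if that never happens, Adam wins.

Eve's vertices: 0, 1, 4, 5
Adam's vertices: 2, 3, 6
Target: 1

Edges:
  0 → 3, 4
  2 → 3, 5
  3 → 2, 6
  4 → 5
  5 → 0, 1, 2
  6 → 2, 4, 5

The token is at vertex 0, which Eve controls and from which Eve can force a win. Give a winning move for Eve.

4

A0 = {1}
A1: add {5} — 5 (Eve) has 5→1.
A2: add {4} — 4 (Eve) has 4→5.
A3: add {0} — 0 (Eve) has 0→4.
A4 = A3; e.g. 2 (Adam) can still go to 3. Fixed point.
From 0, successor 4 is in the attractor (rank 2); the other successor 3 is not.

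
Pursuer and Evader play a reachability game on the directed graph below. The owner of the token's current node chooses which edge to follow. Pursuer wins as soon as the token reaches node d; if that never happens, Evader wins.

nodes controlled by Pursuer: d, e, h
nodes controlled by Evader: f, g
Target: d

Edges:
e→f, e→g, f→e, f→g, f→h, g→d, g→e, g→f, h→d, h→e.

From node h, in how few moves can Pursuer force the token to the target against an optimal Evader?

A0 = {d}
A1: add {h} — h (Pursuer) has h→d.
A2 = A1; e.g. e (Pursuer) has no edge into A1. Fixed point.
h enters the attractor at level 1, so Pursuer can force the target in 1 move from there.

1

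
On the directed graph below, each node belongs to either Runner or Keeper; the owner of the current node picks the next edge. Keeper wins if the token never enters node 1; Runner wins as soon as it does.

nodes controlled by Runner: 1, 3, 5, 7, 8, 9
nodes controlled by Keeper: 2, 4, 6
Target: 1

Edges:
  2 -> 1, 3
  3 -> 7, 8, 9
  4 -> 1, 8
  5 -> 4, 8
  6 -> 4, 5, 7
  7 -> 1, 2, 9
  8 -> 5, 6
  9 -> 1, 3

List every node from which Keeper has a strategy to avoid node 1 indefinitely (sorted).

A0 = {1}
A1: add {7, 9} — 7 (Runner) has 7→1; 9 (Runner) has 9→1.
A2: add {3} — 3 (Runner) has 3→7.
A3: add {2} — 2 (Keeper): all of {1, 3} already in.
A4 = A3; e.g. 4 (Keeper) can still go to 8. Fixed point.
Runner's attractor = {1, 2, 3, 7, 9}; Keeper avoids the target exactly from the complement.

4, 5, 6, 8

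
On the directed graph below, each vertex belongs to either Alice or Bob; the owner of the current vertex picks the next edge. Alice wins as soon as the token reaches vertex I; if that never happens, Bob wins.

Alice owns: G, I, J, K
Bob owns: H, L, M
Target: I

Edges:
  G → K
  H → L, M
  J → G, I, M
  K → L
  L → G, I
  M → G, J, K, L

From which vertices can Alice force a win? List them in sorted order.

I, J

A0 = {I}
A1: add {J} — J (Alice) has J→I.
A2 = A1; e.g. G (Alice) has no edge into A1. Fixed point.
Alice's winning region = {I, J}.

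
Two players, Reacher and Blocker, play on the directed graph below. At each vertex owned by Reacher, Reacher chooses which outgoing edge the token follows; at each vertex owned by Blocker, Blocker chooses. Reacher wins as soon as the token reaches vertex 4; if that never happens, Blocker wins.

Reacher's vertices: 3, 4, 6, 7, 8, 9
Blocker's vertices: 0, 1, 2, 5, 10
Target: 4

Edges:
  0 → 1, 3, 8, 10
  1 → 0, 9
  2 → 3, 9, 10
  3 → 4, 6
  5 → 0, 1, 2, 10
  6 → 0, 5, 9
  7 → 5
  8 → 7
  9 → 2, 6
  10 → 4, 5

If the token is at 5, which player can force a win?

Blocker

A0 = {4}
A1: add {3} — 3 (Reacher) has 3→4.
A2 = A1; e.g. 0 (Blocker) can still go to 1. Fixed point.
5 never enters the attractor, so Blocker can avoid the target forever.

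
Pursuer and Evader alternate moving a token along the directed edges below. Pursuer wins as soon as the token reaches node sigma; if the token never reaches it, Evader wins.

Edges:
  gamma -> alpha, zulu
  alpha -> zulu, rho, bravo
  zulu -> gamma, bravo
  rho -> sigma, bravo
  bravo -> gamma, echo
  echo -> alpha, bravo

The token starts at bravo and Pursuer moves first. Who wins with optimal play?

Track states (vertex, player-to-move).
A0 = {(sigma,Pursuer), (sigma,Evader)}
A1: add {(rho,Pursuer)}.
A2 = A1; e.g. (gamma,Pursuer) stays out. (bravo,Pursuer) never enters ⇒ Evader avoids the target.

Evader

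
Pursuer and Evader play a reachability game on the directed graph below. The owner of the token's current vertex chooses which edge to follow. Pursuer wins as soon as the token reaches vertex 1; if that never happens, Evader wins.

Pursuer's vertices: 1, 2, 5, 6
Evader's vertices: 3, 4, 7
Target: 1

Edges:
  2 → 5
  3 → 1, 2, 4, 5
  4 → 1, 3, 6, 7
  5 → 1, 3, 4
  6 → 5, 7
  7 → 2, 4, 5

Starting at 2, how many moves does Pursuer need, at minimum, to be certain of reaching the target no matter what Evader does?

2

A0 = {1}
A1: add {5} — 5 (Pursuer) has 5→1.
A2: add {2, 6} — 2 (Pursuer) has 2→5; 6 (Pursuer) has 6→5.
A3 = A2; e.g. 3 (Evader) can still go to 4. Fixed point.
2 enters the attractor at level 2, so Pursuer can force the target in 2 moves from there.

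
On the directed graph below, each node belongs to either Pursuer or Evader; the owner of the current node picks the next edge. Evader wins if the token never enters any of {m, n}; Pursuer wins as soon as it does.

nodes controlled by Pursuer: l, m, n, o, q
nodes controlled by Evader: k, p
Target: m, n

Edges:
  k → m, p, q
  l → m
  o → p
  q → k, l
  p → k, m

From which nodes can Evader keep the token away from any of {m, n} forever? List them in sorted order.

A0 = {m, n}
A1: add {l} — l (Pursuer) has l→m.
A2: add {q} — q (Pursuer) has q→l.
A3 = A2; e.g. k (Evader) can still go to p. Fixed point.
Pursuer's attractor = {l, m, n, q}; Evader avoids the target exactly from the complement.

k, o, p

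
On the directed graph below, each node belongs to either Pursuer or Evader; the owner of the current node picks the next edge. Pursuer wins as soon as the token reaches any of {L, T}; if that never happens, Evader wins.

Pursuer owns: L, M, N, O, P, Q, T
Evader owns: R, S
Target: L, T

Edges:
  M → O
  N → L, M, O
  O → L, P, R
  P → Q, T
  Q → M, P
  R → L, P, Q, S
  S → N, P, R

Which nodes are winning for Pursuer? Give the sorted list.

A0 = {L, T}
A1: add {N, O, P} — N (Pursuer) has N→L; O (Pursuer) has O→L; P (Pursuer) has P→T.
A2: add {M, Q} — M (Pursuer) has M→O; Q (Pursuer) has Q→P.
A3 = A2; e.g. R (Evader) can still go to S. Fixed point.
Pursuer's winning region = {L, M, N, O, P, Q, T}.

L, M, N, O, P, Q, T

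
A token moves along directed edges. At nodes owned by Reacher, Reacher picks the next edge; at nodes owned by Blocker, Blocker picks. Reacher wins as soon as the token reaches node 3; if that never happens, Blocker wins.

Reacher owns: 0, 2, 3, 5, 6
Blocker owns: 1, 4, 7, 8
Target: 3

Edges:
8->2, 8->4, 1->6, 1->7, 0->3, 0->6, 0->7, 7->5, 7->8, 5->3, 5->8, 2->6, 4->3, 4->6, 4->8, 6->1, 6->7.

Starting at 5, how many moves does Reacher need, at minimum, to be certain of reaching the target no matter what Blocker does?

A0 = {3}
A1: add {0, 5} — 0 (Reacher) has 0→3; 5 (Reacher) has 5→3.
A2 = A1; e.g. 1 (Blocker) can still go to 6. Fixed point.
5 enters the attractor at level 1, so Reacher can force the target in 1 move from there.

1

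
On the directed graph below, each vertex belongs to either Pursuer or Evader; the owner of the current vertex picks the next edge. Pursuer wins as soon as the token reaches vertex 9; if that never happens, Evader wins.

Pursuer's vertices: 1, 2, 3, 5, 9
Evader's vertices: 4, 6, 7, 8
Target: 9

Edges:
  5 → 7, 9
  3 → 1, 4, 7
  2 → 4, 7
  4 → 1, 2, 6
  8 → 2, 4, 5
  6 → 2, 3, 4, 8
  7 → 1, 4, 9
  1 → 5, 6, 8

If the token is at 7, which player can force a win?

Evader

A0 = {9}
A1: add {5} — 5 (Pursuer) has 5→9.
A2: add {1} — 1 (Pursuer) has 1→5.
A3: add {3} — 3 (Pursuer) has 3→1.
A4 = A3; e.g. 2 (Pursuer) has no edge into A3. Fixed point.
7 never enters the attractor, so Evader can avoid the target forever.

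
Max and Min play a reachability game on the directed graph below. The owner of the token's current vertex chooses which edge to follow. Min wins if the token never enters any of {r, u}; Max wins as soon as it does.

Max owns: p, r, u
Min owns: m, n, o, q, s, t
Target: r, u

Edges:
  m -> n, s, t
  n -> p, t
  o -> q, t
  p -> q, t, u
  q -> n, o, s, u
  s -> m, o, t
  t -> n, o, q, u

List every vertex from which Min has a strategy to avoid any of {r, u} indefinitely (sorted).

A0 = {r, u}
A1: add {p} — p (Max) has p→u.
A2 = A1; e.g. m (Min) can still go to n. Fixed point.
Max's attractor = {p, r, u}; Min avoids the target exactly from the complement.

m, n, o, q, s, t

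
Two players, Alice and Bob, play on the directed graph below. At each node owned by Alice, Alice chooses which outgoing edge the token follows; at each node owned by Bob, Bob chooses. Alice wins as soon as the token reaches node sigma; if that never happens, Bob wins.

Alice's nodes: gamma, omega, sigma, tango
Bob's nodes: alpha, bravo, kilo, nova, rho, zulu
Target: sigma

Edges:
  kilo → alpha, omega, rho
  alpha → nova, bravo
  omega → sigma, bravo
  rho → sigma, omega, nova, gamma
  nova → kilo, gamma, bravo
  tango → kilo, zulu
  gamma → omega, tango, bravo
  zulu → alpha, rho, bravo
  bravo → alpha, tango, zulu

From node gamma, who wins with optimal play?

Alice

A0 = {sigma}
A1: add {omega} — omega (Alice) has omega→sigma.
A2: add {gamma} — gamma (Alice) has gamma→omega.
A3 = A2; e.g. kilo (Bob) can still go to alpha. Fixed point.
gamma ∈ A2, so Alice can force the target.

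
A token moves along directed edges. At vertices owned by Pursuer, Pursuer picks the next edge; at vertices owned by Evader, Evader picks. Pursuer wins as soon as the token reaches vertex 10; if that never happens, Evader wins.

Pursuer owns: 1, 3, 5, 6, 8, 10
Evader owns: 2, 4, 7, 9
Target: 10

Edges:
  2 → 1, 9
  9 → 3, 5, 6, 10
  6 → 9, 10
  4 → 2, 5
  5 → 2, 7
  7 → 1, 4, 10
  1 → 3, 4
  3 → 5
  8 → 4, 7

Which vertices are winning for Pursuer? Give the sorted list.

6, 10

A0 = {10}
A1: add {6} — 6 (Pursuer) has 6→10.
A2 = A1; e.g. 1 (Pursuer) has no edge into A1. Fixed point.
Pursuer's winning region = {6, 10}.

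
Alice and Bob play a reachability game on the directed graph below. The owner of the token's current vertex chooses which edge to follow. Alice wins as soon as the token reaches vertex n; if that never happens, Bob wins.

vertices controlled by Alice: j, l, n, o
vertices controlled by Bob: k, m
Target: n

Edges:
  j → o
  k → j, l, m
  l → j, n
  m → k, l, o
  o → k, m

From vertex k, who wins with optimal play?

Bob

A0 = {n}
A1: add {l} — l (Alice) has l→n.
A2 = A1; e.g. j (Alice) has no edge into A1. Fixed point.
k never enters the attractor, so Bob can avoid the target forever.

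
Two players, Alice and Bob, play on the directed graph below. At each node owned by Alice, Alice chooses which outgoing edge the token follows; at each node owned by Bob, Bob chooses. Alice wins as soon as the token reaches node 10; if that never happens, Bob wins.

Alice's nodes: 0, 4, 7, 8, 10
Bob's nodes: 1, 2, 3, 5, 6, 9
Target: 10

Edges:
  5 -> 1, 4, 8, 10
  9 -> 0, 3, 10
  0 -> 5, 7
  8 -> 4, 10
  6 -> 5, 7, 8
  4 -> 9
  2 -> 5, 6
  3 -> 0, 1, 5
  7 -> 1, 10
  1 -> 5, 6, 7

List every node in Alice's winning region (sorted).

A0 = {10}
A1: add {7, 8} — 7 (Alice) has 7→10; 8 (Alice) has 8→10.
A2: add {0} — 0 (Alice) has 0→7.
A3 = A2; e.g. 1 (Bob) can still go to 5. Fixed point.
Alice's winning region = {0, 7, 8, 10}.

0, 7, 8, 10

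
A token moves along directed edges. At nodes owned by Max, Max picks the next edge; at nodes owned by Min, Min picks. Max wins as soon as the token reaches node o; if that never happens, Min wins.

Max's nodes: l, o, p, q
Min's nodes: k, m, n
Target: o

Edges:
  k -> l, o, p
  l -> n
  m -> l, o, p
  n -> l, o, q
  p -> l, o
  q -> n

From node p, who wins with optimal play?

Max

A0 = {o}
A1: add {p} — p (Max) has p→o.
A2 = A1; e.g. k (Min) can still go to l. Fixed point.
p ∈ A1, so Max can force the target.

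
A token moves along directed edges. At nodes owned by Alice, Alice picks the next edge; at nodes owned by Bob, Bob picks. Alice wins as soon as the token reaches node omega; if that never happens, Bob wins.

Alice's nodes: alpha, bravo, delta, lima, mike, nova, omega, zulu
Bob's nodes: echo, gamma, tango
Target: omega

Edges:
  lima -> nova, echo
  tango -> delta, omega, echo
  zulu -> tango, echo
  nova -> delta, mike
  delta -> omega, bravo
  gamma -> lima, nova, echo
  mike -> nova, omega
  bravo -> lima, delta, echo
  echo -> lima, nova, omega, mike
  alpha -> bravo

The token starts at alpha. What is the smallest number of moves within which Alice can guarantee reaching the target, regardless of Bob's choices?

A0 = {omega}
A1: add {delta, mike} — delta (Alice) has delta→omega; mike (Alice) has mike→omega.
A2: add {bravo, nova} — nova (Alice) has nova→delta; bravo (Alice) has bravo→delta.
A3: add {alpha, lima} — lima (Alice) has lima→nova; alpha (Alice) has alpha→bravo.
alpha enters the attractor at level 3, so Alice can force the target in 3 moves from there.

3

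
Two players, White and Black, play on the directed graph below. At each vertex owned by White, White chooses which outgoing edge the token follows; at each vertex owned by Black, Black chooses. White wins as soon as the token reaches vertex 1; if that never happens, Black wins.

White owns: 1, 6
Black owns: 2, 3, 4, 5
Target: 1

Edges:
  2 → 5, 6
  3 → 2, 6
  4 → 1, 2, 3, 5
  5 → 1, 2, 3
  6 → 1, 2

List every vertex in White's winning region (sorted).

1, 6

A0 = {1}
A1: add {6} — 6 (White) has 6→1.
A2 = A1; e.g. 2 (Black) can still go to 5. Fixed point.
White's winning region = {1, 6}.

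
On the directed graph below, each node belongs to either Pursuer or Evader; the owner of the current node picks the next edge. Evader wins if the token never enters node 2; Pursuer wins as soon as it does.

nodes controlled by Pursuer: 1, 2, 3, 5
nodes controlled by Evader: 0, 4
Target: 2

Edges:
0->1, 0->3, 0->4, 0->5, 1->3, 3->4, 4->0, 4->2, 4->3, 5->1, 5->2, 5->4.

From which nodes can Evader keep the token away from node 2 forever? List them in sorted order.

A0 = {2}
A1: add {5} — 5 (Pursuer) has 5→2.
A2 = A1; e.g. 0 (Evader) can still go to 1. Fixed point.
Pursuer's attractor = {2, 5}; Evader avoids the target exactly from the complement.

0, 1, 3, 4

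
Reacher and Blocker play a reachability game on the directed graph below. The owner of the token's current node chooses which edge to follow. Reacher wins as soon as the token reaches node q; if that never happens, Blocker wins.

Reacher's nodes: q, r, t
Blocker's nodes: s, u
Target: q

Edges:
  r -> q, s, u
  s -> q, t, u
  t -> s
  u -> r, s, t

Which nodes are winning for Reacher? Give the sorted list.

q, r

A0 = {q}
A1: add {r} — r (Reacher) has r→q.
A2 = A1; e.g. s (Blocker) can still go to t. Fixed point.
Reacher's winning region = {q, r}.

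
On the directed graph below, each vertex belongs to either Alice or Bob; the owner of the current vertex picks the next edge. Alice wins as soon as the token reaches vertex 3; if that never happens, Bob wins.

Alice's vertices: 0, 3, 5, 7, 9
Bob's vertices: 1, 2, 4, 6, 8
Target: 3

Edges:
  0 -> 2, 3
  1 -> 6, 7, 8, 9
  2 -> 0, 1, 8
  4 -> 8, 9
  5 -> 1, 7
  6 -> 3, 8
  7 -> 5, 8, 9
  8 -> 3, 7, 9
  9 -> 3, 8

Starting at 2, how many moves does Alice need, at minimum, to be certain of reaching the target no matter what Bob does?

A0 = {3}
A1: add {0, 9} — 0 (Alice) has 0→3; 9 (Alice) has 9→3.
A2: add {7} — 7 (Alice) has 7→9.
A3: add {5, 8} — 5 (Alice) has 5→7; 8 (Bob): all of {3, 7, 9} already in.
A4: add {4, 6} — 4 (Bob): all of {8, 9} already in; 6 (Bob): all of {3, 8} already in.
A5: add {1} — 1 (Bob): all of {6, 7, 8, 9} already in.
A6: add {2} — 2 (Bob): all of {0, 1, 8} already in.
A6 = all vertices. Fixed point.
2 enters the attractor at level 6, so Alice can force the target in 6 moves from there.

6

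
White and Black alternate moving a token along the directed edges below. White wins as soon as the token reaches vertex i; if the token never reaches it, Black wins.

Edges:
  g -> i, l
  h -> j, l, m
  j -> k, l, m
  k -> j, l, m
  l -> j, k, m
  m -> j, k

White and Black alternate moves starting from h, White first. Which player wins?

Black

Track states (vertex, player-to-move).
A0 = {(i,White), (i,Black)}
A1: add {(g,White)}.
A2 = A1; e.g. (g,Black) stays out. (h,White) never enters ⇒ Black avoids the target.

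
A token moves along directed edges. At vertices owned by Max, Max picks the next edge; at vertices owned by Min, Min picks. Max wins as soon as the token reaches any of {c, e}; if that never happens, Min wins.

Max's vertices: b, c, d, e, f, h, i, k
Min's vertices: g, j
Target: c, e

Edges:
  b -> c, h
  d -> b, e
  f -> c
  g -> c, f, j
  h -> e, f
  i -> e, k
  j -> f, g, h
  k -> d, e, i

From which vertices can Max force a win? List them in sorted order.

A0 = {c, e}
A1: add {b, d, f, h, i, k} — b (Max) has b→c; d (Max) has d→e; f (Max) has f→c; h (Max) has h→e; i (Max) has i→e; k (Max) has k→e.
A2 = A1; e.g. g (Min) can still go to j. Fixed point.
Max's winning region = {b, c, d, e, f, h, i, k}.

b, c, d, e, f, h, i, k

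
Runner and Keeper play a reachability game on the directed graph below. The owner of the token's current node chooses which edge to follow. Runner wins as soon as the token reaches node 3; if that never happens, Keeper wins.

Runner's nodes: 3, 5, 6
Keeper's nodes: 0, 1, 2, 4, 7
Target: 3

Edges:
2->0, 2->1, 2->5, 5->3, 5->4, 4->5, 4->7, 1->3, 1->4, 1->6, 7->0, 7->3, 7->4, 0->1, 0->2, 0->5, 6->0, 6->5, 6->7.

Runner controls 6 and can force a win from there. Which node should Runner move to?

A0 = {3}
A1: add {5} — 5 (Runner) has 5→3.
A2: add {6} — 6 (Runner) has 6→5.
A3 = A2; e.g. 0 (Keeper) can still go to 1. Fixed point.
From 6, successor 5 is in the attractor (rank 1); the other successors 0, 7 are not.

5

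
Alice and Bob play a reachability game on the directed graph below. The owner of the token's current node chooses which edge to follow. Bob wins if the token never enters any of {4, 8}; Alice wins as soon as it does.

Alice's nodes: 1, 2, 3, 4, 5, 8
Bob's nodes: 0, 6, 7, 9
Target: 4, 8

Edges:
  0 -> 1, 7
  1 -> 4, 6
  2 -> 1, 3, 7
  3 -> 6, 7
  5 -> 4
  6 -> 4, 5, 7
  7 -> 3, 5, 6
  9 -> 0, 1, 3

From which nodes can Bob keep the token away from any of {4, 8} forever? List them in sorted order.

0, 3, 6, 7, 9

A0 = {4, 8}
A1: add {1, 5} — 1 (Alice) has 1→4; 5 (Alice) has 5→4.
A2: add {2} — 2 (Alice) has 2→1.
A3 = A2; e.g. 0 (Bob) can still go to 7. Fixed point.
Alice's attractor = {1, 2, 4, 5, 8}; Bob avoids the target exactly from the complement.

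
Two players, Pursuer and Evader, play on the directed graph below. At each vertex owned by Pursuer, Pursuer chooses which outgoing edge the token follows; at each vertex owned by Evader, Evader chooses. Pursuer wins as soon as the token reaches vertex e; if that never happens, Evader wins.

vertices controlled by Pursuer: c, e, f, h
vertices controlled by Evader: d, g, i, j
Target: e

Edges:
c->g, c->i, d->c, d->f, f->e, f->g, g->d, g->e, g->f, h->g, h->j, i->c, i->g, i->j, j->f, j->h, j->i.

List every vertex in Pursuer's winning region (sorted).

e, f

A0 = {e}
A1: add {f} — f (Pursuer) has f→e.
A2 = A1; e.g. c (Pursuer) has no edge into A1. Fixed point.
Pursuer's winning region = {e, f}.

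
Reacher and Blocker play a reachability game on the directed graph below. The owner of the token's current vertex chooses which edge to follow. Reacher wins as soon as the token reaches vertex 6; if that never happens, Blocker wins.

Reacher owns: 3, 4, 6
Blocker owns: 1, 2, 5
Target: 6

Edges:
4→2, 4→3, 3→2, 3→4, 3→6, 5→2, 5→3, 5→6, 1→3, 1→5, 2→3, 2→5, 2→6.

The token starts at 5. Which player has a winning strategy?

Blocker

A0 = {6}
A1: add {3} — 3 (Reacher) has 3→6.
A2: add {4} — 4 (Reacher) has 4→3.
A3 = A2; e.g. 1 (Blocker) can still go to 5. Fixed point.
5 never enters the attractor, so Blocker can avoid the target forever.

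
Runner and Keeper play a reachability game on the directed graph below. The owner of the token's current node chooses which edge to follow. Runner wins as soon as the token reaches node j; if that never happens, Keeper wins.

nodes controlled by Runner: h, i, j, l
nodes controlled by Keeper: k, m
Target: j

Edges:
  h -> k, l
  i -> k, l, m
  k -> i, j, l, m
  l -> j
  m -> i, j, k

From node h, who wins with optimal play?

A0 = {j}
A1: add {l} — l (Runner) has l→j.
A2: add {h, i} — h (Runner) has h→l; i (Runner) has i→l.
A3 = A2; e.g. k (Keeper) can still go to m. Fixed point.
h ∈ A2, so Runner can force the target.

Runner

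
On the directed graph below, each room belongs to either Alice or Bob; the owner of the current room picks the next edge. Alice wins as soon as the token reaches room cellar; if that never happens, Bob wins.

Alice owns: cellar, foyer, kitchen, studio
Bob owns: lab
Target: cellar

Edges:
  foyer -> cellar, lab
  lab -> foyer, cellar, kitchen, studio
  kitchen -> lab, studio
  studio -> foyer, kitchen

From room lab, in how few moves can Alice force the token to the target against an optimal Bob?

4

A0 = {cellar}
A1: add {foyer} — foyer (Alice) has foyer→cellar.
A2: add {studio} — studio (Alice) has studio→foyer.
A3: add {kitchen} — kitchen (Alice) has kitchen→studio.
A4: add {lab} — lab (Bob): all of {foyer, cellar, kitchen, studio} already in.
A4 = all vertices. Fixed point.
lab enters the attractor at level 4, so Alice can force the target in 4 moves from there.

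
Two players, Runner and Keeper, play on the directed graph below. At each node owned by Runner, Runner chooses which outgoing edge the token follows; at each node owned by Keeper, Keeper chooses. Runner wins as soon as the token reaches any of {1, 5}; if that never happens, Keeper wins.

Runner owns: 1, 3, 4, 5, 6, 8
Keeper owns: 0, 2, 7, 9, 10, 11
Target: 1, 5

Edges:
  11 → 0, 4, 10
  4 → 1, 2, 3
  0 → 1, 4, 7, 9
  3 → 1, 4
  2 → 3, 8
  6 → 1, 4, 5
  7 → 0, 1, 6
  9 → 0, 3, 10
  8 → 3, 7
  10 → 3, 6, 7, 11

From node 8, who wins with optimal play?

A0 = {1, 5}
A1: add {3, 4, 6} — 3 (Runner) has 3→1; 4 (Runner) has 4→1; 6 (Runner) has 6→1.
A2: add {8} — 8 (Runner) has 8→3.
8 ∈ A2, so Runner can force the target.

Runner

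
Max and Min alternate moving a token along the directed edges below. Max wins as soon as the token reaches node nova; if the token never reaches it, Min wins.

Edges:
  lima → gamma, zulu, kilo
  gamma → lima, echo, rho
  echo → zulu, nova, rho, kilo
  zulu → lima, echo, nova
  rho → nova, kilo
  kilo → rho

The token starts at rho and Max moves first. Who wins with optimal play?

Max

Track states (vertex, player-to-move).
A0 = {(nova,Max), (nova,Min)}
A1: add {(echo,Max), (zulu,Max), (rho,Max)}.
(rho,Max) ∈ A1 ⇒ Max forces the target.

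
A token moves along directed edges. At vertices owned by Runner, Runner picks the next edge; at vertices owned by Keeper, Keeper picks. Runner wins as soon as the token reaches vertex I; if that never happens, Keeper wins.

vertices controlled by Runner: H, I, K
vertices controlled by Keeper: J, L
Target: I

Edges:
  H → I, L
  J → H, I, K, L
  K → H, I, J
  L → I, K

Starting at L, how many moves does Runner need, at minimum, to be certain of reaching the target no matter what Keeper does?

2

A0 = {I}
A1: add {H, K} — H (Runner) has H→I; K (Runner) has K→I.
A2: add {L} — L (Keeper): all of {I, K} already in.
L enters the attractor at level 2, so Runner can force the target in 2 moves from there.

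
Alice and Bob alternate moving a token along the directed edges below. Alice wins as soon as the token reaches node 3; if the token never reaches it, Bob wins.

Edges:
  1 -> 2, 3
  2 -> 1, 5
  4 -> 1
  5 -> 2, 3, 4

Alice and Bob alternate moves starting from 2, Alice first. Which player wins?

Track states (vertex, player-to-move).
A0 = {(3,Alice), (3,Bob)}
A1: add {(1,Alice), (5,Alice)}.
A2: add {(2,Bob), (4,Bob)}.
A3 = A2; e.g. (1,Bob) stays out. (2,Alice) never enters ⇒ Bob avoids the target.

Bob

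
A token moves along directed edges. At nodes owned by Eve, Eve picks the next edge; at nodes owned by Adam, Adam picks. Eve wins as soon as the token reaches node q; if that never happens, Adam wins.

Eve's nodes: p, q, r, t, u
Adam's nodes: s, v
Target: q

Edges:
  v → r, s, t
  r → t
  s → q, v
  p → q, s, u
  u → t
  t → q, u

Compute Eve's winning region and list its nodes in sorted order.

A0 = {q}
A1: add {p, t} — p (Eve) has p→q; t (Eve) has t→q.
A2: add {r, u} — r (Eve) has r→t; u (Eve) has u→t.
A3 = A2; e.g. s (Adam) can still go to v. Fixed point.
Eve's winning region = {p, q, r, t, u}.

p, q, r, t, u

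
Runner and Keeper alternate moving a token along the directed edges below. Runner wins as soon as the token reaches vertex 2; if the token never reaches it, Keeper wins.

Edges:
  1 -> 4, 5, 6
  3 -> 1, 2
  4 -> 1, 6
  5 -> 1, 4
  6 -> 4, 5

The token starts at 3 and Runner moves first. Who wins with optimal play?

Track states (vertex, player-to-move).
A0 = {(2,Runner), (2,Keeper)}
A1: add {(3,Runner)}.
(3,Runner) ∈ A1 ⇒ Runner forces the target.

Runner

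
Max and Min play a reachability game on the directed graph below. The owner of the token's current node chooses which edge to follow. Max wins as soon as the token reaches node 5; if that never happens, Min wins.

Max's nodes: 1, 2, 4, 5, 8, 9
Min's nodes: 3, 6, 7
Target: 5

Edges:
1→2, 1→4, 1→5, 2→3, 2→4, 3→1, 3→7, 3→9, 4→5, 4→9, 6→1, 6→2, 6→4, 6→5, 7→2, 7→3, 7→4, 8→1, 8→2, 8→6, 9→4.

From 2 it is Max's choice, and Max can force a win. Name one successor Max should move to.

4

A0 = {5}
A1: add {1, 4} — 1 (Max) has 1→5; 4 (Max) has 4→5.
A2: add {2, 8, 9} — 2 (Max) has 2→4; 8 (Max) has 8→1; 9 (Max) has 9→4.
A3: add {6} — 6 (Min): all of {1, 2, 4, 5} already in.
A4 = A3; e.g. 3 (Min) can still go to 7. Fixed point.
From 2, successor 4 is in the attractor (rank 1); the other successor 3 is not.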